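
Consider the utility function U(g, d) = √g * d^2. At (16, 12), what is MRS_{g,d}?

MU_g = 0.5·g^(-0.5)·d^2 and MU_d = 2·√g·d.
MRS = MU_g/MU_d = (0.25)·d/g.
At (16, 12): MRS = 3/16.
So at (16, 12) the consumer would give up 3/16 units of d for one more unit of g.

MRS = 3/16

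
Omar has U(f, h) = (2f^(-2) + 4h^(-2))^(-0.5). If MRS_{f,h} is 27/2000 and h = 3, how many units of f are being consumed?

For CES with ρ = -2, MRS = (2/4)·(h/f)^3.
Setting (2/4)·(3/f)^3 = 27/2000 gives (3/f)^3 = 27/1000, so 3/f = 0.3 and f = 10.

f = 10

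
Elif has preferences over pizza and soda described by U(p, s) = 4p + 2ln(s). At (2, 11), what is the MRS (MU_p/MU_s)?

MRS = 22

MU_p = 4, MU_s = 2/s.
MRS = 4 ÷ (2/s).
At (2, 11): MRS = 22.
That is, one extra unit of p is worth 22 units of s at the margin.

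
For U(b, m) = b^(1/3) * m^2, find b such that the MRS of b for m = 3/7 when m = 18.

MU_b = 1/3·b^(-2/3)·m^2 and MU_m = 2·b^(1/3)·m.
MRS = MU_b/MU_m = (1/6)·m/b.
Substitute m = 18: MRS = 3/b. Setting 3/b = 3/7 gives b = 3/(3/7) = 7.

b = 7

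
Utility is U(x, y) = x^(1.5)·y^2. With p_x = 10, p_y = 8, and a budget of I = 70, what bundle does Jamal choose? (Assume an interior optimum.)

x* = 3, y* = 5

MU_x = 1.5·√x·y^2 and MU_y = 2·x^(1.5)·y.
MRS = MU_x/MU_y = (0.75)·y/x.
Tangency: set MRS = p_x/p_y = 10/8 = 1.25.
So (0.75)·y/x = 1.25, i.e. y = (5/3)·x.
Substitute into the budget 10·x + 8·y = 70: (70/3)·x = 70, so x* = 3.
Then y* = (5/3)·3 = 5.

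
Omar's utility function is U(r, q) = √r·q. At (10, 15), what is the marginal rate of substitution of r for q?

MRS = 0.75

MU_r = 0.5·r^(-0.5)·q and MU_q = √r.
MRS = MU_r/MU_q = (0.5)·q/r.
At (10, 15): MRS = 0.75.
The indifference curve has slope −0.75 at this bundle.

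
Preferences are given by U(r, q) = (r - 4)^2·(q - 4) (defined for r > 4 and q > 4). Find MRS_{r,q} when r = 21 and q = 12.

MU_r = 2·(r−4)·(q−4), MU_q = (r−4)^2.
MRS = (2/1)·(q−4)/(r−4).
At (21, 12): MRS = 16/17.
So at (21, 12) the consumer would give up 16/17 units of q for one more unit of r.

MRS = 16/17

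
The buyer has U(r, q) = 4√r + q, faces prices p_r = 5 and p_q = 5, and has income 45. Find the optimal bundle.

r* = 4, q* = 5

MU_r = 4/(2√r), MU_q = 1.
MRS = 4/(2√r) ÷ 1.
Tangency: set MRS = p_r/p_q = 5/5 = 1.
MRS depends only on r: 2/√r = 1 ⇒ √r = 2/1 = 2 ⇒ r* = 4.
From the budget, 5·q = 45 − 5·4 = 25, so q* = 5.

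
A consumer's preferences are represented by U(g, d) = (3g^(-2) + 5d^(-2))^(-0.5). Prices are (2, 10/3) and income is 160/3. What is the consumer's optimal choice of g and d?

g* = 10, d* = 10

For CES with ρ = -2, MRS = (3/5)·(d/g)^3.
Tangency: set MRS = p_g/p_d = 2/(10/3) = 0.6.
So (d/g)^3 = 1; taking the cube root, d/g = 1, i.e. d = g.
Substitute into the budget 2·g + (10/3)·d = 160/3: (16/3)·g = 160/3, so g* = 10 and d* = 10.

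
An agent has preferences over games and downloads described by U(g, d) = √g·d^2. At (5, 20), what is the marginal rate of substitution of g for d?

MU_g = 0.5·g^(-0.5)·d^2 and MU_d = 2·√g·d.
MRS = MU_g/MU_d = (0.25)·d/g.
At (5, 20): MRS = 1.
That is, one extra unit of g is worth 1 units of d at the margin.

MRS = 1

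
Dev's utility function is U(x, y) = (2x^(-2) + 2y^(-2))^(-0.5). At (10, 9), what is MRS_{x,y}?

For CES with ρ = -2, MRS = (y/x)^3.
At (10, 9): MRS = 729/1000.
That is, one extra unit of x is worth 729/1000 units of y at the margin.

MRS = 729/1000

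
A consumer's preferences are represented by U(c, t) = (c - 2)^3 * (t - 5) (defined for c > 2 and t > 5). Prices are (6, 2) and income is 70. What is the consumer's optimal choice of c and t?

c* = 8, t* = 11

MU_c = 3·(c−2)^2·(t−5), MU_t = (c−2)^3.
MRS = (3/1)·(t−5)/(c−2).
Tangency: set MRS = p_c/p_t = 6/2 = 3.
So (3/1)·(t − 5)/(c − 2) = 3, i.e. (t − 5) = (c − 2).
Rewrite the budget in excess-of-subsistence terms: 6·(c − 2) + 2·(t − 5) = 70 − 6·2 − 2·5 = 48.
Substituting, 8·(c − 2) = 48, so c − 2 = 6 and c* = 8.
Then t − 5 = 6, so t* = 11.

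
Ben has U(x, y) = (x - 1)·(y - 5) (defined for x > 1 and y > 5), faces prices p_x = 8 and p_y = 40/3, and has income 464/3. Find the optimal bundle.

x* = 6, y* = 8

MU_x = (y−5), MU_y = (x−1).
MRS = (y−5)/(x−1).
Tangency: set MRS = p_x/p_y = 8/(40/3) = 0.6.
So (y − 5)/(x − 1) = 0.6, i.e. (y − 5) = 0.6·(x − 1).
Rewrite the budget in excess-of-subsistence terms: 8·(x − 1) + (40/3)·(y − 5) = 464/3 − 8·1 − (40/3)·5 = 80.
Substituting, 16·(x − 1) = 80, so x − 1 = 5 and x* = 6.
Then y − 5 = 0.6·5 = 3, so y* = 8.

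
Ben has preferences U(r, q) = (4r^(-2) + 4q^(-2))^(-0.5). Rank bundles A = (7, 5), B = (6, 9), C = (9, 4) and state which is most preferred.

Evaluate utility at each bundle:
U(A) = 2.034.
U(B) = 2.496.
U(C) = 1.828.
Highest utility is B, so B ≻ A ≻ C.

Bundle B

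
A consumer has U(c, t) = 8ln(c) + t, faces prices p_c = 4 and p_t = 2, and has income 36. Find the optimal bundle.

MU_c = 8/c, MU_t = 1.
MRS = 8/c ÷ 1.
Tangency: set MRS = p_c/p_t = 4/2 = 2.
MRS depends only on c: 8/c = 2 ⇒ c* = 8/2 = 4.
From the budget, 2·t = 36 − 4·4 = 20, so t* = 10.

c* = 4, t* = 10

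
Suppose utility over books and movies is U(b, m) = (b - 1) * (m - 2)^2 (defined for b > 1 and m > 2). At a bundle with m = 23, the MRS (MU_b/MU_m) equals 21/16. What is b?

b = 9

MU_b = (m−2)^2, MU_m = 2·(b−1)·(m−2).
MRS = (1/2)·(m−2)/(b−1).
Substitute m = 23: MRS = 10.5/(b − 1). Setting this equal to 21/16 gives b − 1 = 10.5/(21/16) = 8, so b = 9.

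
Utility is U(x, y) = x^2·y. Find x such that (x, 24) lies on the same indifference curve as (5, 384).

x = 20

U(5, 384) = 9600.
Set U(x, 24) = 9600 and solve.
With y = 24: x^2 = 9600/24 = 400; taking the square root, x = 20.
Check: U(20, 24) = 9600.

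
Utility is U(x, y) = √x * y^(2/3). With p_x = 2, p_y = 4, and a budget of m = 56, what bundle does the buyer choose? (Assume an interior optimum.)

x* = 12, y* = 8

MU_x = 0.5·x^(-0.5)·y^(2/3) and MU_y = 2/3·√x·y^(-1/3).
MRS = MU_x/MU_y = (0.75)·y/x.
Tangency: set MRS = p_x/p_y = 2/4 = 0.5.
So (0.75)·y/x = 0.5, i.e. y = (2/3)·x.
Substitute into the budget 2·x + 4·y = 56: (14/3)·x = 56, so x* = 12.
Then y* = (2/3)·12 = 8.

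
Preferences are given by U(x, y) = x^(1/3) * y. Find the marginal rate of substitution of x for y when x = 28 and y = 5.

MU_x = 1/3·x^(-2/3)·y and MU_y = x^(1/3).
MRS = MU_x/MU_y = (1/3)·y/x.
At (28, 5): MRS = 5/84.
The indifference curve has slope −5/84 at this bundle.

MRS = 5/84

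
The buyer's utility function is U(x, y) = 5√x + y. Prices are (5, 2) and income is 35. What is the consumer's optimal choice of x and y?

x* = 1, y* = 15

MU_x = 5/(2√x), MU_y = 1.
MRS = 5/(2√x) ÷ 1.
Tangency: set MRS = p_x/p_y = 5/2 = 2.5.
MRS depends only on x: 2.5/√x = 2.5 ⇒ √x = 2.5/2.5 = 1 ⇒ x* = 1.
From the budget, 2·y = 35 − 5·1 = 30, so y* = 15.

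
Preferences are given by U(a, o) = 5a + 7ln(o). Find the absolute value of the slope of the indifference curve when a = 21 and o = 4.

MU_a = 5, MU_o = 7/o.
MRS = 5 ÷ (7/o).
At (21, 4): MRS = 20/7.
That is, one extra unit of a is worth 20/7 units of o at the margin.

MRS = 20/7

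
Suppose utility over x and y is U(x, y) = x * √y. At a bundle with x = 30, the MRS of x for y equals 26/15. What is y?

y = 26

MU_x = √y and MU_y = 0.5·x·y^(-0.5).
MRS = MU_x/MU_y = (2)·y/x.
Substitute x = 30: MRS = y/15. Setting y/15 = 26/15 gives y = (26/15)·15 = 26.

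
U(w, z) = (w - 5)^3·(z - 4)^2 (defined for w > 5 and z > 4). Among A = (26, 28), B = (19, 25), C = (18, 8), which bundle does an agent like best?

Bundle A

Evaluate utility at each bundle:
U(A) = 5334336.
U(B) = 1210104.
U(C) = 35152.
Highest utility is A, so A ≻ B ≻ C.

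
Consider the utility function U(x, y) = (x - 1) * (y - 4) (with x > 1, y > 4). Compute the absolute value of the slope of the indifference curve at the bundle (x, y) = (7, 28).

MU_x = (y−4), MU_y = (x−1).
MRS = (y−4)/(x−1).
At (7, 28): MRS = 4.
The indifference curve has slope −4 at this bundle.

MRS = 4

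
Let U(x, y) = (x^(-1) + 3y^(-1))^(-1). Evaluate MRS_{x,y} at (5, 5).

MRS = 1/3

For CES with ρ = -1, MRS = (1/3)·(y/x)^2.
At (5, 5): MRS = 1/3.
The indifference curve has slope −1/3 at this bundle.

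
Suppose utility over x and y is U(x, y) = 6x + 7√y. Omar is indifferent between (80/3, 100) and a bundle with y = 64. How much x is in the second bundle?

x = 29

U(80/3, 100) = 230.
Set U(x, 64) = 230 and solve.
With y = 64: √64 = 8, so 6x = 230 − 7·8 = 174 and x = 29.
Check: U(29, 64) = 230.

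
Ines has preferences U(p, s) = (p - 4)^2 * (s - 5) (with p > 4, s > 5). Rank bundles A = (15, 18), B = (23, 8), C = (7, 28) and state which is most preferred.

Bundle A

Evaluate utility at each bundle:
U(A) = 1573.
U(B) = 1083.
U(C) = 207.
Highest utility is A, so A ≻ B ≻ C.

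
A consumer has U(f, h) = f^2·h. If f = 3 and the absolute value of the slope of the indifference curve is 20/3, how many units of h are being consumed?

MU_f = 2·f·h and MU_h = f^2.
MRS = MU_f/MU_h = (2/1)·h/f.
Substitute f = 3: MRS = h/1.5. Setting h/1.5 = 20/3 gives h = (20/3)·1.5 = 10.

h = 10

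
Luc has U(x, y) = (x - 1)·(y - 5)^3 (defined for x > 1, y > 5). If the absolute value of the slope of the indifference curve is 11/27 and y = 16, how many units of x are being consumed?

x = 10

MU_x = (y−5)^3, MU_y = 3·(x−1)·(y−5)^2.
MRS = (1/3)·(y−5)/(x−1).
Substitute y = 16: MRS = (11/3)/(x − 1). Setting this equal to 11/27 gives x − 1 = (11/3)/(11/27) = 9, so x = 10.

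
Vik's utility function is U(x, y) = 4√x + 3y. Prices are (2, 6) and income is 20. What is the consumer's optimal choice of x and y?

x* = 4, y* = 2

MU_x = 4/(2√x), MU_y = 3.
MRS = 4/(2√x) ÷ 3.
Tangency: set MRS = p_x/p_y = 2/6 = 1/3.
MRS depends only on x: (2/3)/√x = 1/3 ⇒ √x = (2/3)/(1/3) = 2 ⇒ x* = 4.
From the budget, 6·y = 20 − 2·4 = 12, so y* = 2.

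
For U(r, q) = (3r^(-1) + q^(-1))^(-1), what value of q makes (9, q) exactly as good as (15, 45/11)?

q = 9

U depends on (r, q) only through S = 3r^(-1) + q^(-1), so equal utility means equal S. At (15, 45/11): S = 4/9.
With r = 9: 3·9^(-1) = 1/3, so q^(-1) = 4/9 − 1/3 = 1/9.
Hence q = 1/(1/9) = 9.
Check: U(9, 9) = 2.25.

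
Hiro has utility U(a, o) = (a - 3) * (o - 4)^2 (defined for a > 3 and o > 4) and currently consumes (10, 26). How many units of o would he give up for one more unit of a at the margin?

MRS = 11/7

MU_a = (o−4)^2, MU_o = 2·(a−3)·(o−4).
MRS = (1/2)·(o−4)/(a−3).
At (10, 26): MRS = 11/7.
So at (10, 26) the consumer would give up 11/7 units of o for one more unit of a.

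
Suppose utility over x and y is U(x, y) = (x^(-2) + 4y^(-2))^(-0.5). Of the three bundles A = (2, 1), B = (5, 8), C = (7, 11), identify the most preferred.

Bundle C

Evaluate utility at each bundle:
U(A) = 0.485.
U(B) = 3.123.
U(C) = 4.325.
Highest utility is C, so C ≻ B ≻ A.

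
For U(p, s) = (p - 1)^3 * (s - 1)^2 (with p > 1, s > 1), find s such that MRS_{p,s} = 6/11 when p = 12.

s = 5

MU_p = 3·(p−1)^2·(s−1)^2, MU_s = 2·(p−1)^3·(s−1).
MRS = (3/2)·(s−1)/(p−1).
Substitute p = 12: MRS = (s − 1)/(22/3). Setting this equal to 6/11 gives s − 1 = (6/11)·(22/3) = 4, so s = 5.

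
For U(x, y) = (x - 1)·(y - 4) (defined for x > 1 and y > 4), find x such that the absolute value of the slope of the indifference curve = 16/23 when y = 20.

x = 24

MU_x = (y−4), MU_y = (x−1).
MRS = (y−4)/(x−1).
Substitute y = 20: MRS = 16/(x − 1). Setting this equal to 16/23 gives x − 1 = 16/(16/23) = 23, so x = 24.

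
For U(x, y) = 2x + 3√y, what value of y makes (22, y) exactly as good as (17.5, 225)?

U(17.5, 225) = 80.
Set U(22, y) = 80 and solve.
With x = 22: 3√y = 80 − 2·22 = 36, so √y = 12 and y = 144.
Check: U(22, 144) = 80.

y = 144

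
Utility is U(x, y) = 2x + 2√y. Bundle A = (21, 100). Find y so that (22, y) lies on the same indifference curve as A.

y = 81

U(21, 100) = 62.
Set U(22, y) = 62 and solve.
With x = 22: 2√y = 62 − 2·22 = 18, so √y = 9 and y = 81.
Check: U(22, 81) = 62.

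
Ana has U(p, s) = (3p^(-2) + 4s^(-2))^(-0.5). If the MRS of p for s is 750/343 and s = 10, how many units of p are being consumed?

p = 7

For CES with ρ = -2, MRS = (3/4)·(s/p)^3.
Setting (3/4)·(10/p)^3 = 750/343 gives (10/p)^3 = 1000/343, so 10/p = 10/7 and p = 7.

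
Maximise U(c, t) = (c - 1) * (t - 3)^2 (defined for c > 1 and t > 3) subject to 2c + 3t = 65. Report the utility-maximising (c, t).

MU_c = (t−3)^2, MU_t = 2·(c−1)·(t−3).
MRS = (1/2)·(t−3)/(c−1).
Tangency: set MRS = p_c/p_t = 2/3.
So (1/2)·(t − 3)/(c − 1) = 2/3, i.e. (t − 3) = (4/3)·(c − 1).
Rewrite the budget in excess-of-subsistence terms: 2·(c − 1) + 3·(t − 3) = 65 − 2·1 − 3·3 = 54.
Substituting, 6·(c − 1) = 54, so c − 1 = 9 and c* = 10.
Then t − 3 = (4/3)·9 = 12, so t* = 15.

c* = 10, t* = 15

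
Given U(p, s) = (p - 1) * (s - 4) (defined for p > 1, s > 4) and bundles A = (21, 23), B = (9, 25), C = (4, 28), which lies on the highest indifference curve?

Evaluate utility at each bundle:
U(A) = 380.
U(B) = 168.
U(C) = 72.
Highest utility is A, so A ≻ B ≻ C.

Bundle A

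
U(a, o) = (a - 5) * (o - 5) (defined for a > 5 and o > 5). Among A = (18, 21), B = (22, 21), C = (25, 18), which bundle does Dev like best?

Evaluate utility at each bundle:
U(A) = 208.
U(B) = 272.
U(C) = 260.
Highest utility is B, so B ≻ C ≻ A.

Bundle B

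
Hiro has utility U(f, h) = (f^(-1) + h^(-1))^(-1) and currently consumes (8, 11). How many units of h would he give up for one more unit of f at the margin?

MRS = 121/64

For CES with ρ = -1, MRS = (h/f)^2.
At (8, 11): MRS = 121/64.
That is, one extra unit of f is worth 121/64 units of h at the margin.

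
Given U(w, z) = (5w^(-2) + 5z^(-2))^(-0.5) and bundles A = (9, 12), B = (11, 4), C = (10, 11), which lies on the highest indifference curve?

Bundle C

Evaluate utility at each bundle:
U(A) = 3.220.
U(B) = 1.681.
U(C) = 3.309.
Highest utility is C, so C ≻ A ≻ B.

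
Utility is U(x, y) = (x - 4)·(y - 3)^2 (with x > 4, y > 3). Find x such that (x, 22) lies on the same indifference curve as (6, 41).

x = 12

U(6, 41) = 2888.
Set U(x, 22) = 2888 and solve.
With y = 22: (22 − 3)^2 = 361, so (x − 4) = 2888/361 = 8.
So x = 4 + 8 = 12.
Check: U(12, 22) = 2888.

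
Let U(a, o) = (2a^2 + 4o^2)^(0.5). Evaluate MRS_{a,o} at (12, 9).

MRS = 2/3

For CES with ρ = 2, MRS = (2/4)·(o/a)^(-1).
At (12, 9): MRS = 2/3.
That is, one extra unit of a is worth 2/3 units of o at the margin.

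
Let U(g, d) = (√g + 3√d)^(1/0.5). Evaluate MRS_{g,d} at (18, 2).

For CES with ρ = 0.5, MRS = (1/3)·√(d/g).
At (18, 2): MRS = 1/9.
That is, one extra unit of g is worth 1/9 units of d at the margin.

MRS = 1/9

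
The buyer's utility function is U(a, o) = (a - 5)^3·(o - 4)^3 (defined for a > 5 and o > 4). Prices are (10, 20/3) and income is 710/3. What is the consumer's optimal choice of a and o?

MU_a = 3·(a−5)^2·(o−4)^3, MU_o = 3·(a−5)^3·(o−4)^2.
MRS = (o−4)/(a−5).
Tangency: set MRS = p_a/p_o = 10/(20/3) = 1.5.
So (o − 4)/(a − 5) = 1.5, i.e. (o − 4) = 1.5·(a − 5).
Rewrite the budget in excess-of-subsistence terms: 10·(a − 5) + (20/3)·(o − 4) = 710/3 − 10·5 − (20/3)·4 = 160.
Substituting, 20·(a − 5) = 160, so a − 5 = 8 and a* = 13.
Then o − 4 = 1.5·8 = 12, so o* = 16.

a* = 13, o* = 16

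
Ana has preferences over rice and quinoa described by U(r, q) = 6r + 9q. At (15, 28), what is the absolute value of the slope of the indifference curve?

MU_r = 6, MU_q = 9, so MRS = 6/9 = 2/3 at every bundle.
At (15, 28): MRS = 2/3.
That is, one extra unit of r is worth 2/3 units of q at the margin.

MRS = 2/3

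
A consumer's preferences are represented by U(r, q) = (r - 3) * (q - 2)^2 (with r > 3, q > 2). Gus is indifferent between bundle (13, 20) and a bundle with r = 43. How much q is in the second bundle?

q = 11

U(13, 20) = 3240.
Set U(43, q) = 3240 and solve.
With r = 43: (43 − 3) = 40, so (q − 2)^2 = 3240/40 = 81.
Taking the square root (with q > 2): q − 2 = 9, so q = 11.
Check: U(43, 11) = 3240.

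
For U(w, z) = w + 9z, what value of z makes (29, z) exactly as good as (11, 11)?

z = 9

U(11, 11) = 110.
Set U(29, z) = 110 and solve.
29 + 9z = 110 ⇒ 9z = 81 ⇒ z = 9.
Check: U(29, 9) = 110.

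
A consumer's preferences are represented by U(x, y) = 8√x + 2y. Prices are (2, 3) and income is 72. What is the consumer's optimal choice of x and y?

MU_x = 8/(2√x), MU_y = 2.
MRS = 8/(2√x) ÷ 2.
Tangency: set MRS = p_x/p_y = 2/3.
MRS depends only on x: 2/√x = 2/3 ⇒ √x = 2/(2/3) = 3 ⇒ x* = 9.
From the budget, 3·y = 72 − 2·9 = 54, so y* = 18.

x* = 9, y* = 18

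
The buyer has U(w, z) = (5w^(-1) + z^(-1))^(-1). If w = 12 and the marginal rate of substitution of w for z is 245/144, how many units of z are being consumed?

For CES with ρ = -1, MRS = (5/1)·(z/w)^2.
Setting (5/1)·(z/12)^2 = 245/144 gives (z/12)^2 = 49/144, so z/12 = 7/12 and z = 7.

z = 7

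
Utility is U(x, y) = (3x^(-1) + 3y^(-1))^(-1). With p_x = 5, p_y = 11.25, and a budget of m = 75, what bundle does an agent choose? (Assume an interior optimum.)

For CES with ρ = -1, MRS = (y/x)^2.
Tangency: set MRS = p_x/p_y = 5/11.25 = 4/9.
So (y/x)^2 = 4/9; taking the square root, y/x = 2/3, i.e. y = (2/3)·x.
Substitute into the budget 5·x + 11.25·y = 75: 12.5·x = 75, so x* = 6 and y* = (2/3)·6 = 4.

x* = 6, y* = 4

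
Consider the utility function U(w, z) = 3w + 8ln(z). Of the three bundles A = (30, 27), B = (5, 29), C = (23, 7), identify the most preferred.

Bundle A

Evaluate utility at each bundle:
U(A) = 116.367.
U(B) = 41.938.
U(C) = 84.567.
Highest utility is A, so A ≻ C ≻ B.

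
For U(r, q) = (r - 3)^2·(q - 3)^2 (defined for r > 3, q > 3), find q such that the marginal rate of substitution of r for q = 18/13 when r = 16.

q = 21

MU_r = 2·(r−3)·(q−3)^2, MU_q = 2·(r−3)^2·(q−3).
MRS = (q−3)/(r−3).
Substitute r = 16: MRS = (q − 3)/13. Setting this equal to 18/13 gives q − 3 = (18/13)·13 = 18, so q = 21.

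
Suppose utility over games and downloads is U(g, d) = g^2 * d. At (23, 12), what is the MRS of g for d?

MU_g = 2·g·d and MU_d = g^2.
MRS = MU_g/MU_d = (2/1)·d/g.
At (23, 12): MRS = 24/23.
The indifference curve has slope −24/23 at this bundle.

MRS = 24/23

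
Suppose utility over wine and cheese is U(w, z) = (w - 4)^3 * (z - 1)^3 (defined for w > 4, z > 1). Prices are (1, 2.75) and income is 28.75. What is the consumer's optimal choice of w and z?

MU_w = 3·(w−4)^2·(z−1)^3, MU_z = 3·(w−4)^3·(z−1)^2.
MRS = (z−1)/(w−4).
Tangency: set MRS = p_w/p_z = 1/2.75 = 4/11.
So (z − 1)/(w − 4) = 4/11, i.e. (z − 1) = (4/11)·(w − 4).
Rewrite the budget in excess-of-subsistence terms: 1·(w − 4) + 2.75·(z − 1) = 28.75 − 1·4 − 2.75·1 = 22.
Substituting, 2·(w − 4) = 22, so w − 4 = 11 and w* = 15.
Then z − 1 = (4/11)·11 = 4, so z* = 5.

w* = 15, z* = 5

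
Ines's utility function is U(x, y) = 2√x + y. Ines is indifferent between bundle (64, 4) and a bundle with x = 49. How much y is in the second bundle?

U(64, 4) = 20.
Set U(49, y) = 20 and solve.
With x = 49: √49 = 7, so y = 20 − 2·7 = 6.
Check: U(49, 6) = 20.

y = 6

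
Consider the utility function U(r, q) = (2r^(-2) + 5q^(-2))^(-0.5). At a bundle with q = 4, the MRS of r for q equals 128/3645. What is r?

For CES with ρ = -2, MRS = (2/5)·(q/r)^3.
Setting (2/5)·(4/r)^3 = 128/3645 gives (4/r)^3 = 64/729, so 4/r = 4/9 and r = 9.

r = 9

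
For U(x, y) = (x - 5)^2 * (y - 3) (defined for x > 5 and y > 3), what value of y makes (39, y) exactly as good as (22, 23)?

U(22, 23) = 5780.
Set U(39, y) = 5780 and solve.
With x = 39: (39 − 5)^2 = 1156, so (y − 3) = 5780/1156 = 5.
So y = 3 + 5 = 8.
Check: U(39, 8) = 5780.

y = 8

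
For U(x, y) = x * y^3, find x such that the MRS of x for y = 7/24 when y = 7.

x = 8

MU_x = y^3 and MU_y = 3·x·y^2.
MRS = MU_x/MU_y = (1/3)·y/x.
Substitute y = 7: MRS = (7/3)/x. Setting (7/3)/x = 7/24 gives x = (7/3)/(7/24) = 8.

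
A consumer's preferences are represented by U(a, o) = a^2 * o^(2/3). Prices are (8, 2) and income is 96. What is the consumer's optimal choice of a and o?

a* = 9, o* = 12

MU_a = 2·a·o^(2/3) and MU_o = 2/3·a^2·o^(-1/3).
MRS = MU_a/MU_o = (3)·o/a.
Tangency: set MRS = p_a/p_o = 8/2 = 4.
So (3)·o/a = 4, i.e. o = (4/3)·a.
Substitute into the budget 8·a + 2·o = 96: (32/3)·a = 96, so a* = 9.
Then o* = (4/3)·9 = 12.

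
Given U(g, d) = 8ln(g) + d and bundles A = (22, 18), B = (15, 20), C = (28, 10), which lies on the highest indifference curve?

Evaluate utility at each bundle:
U(A) = 42.728.
U(B) = 41.664.
U(C) = 36.658.
Highest utility is A, so A ≻ B ≻ C.

Bundle A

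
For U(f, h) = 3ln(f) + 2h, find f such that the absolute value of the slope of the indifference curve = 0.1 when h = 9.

MU_f = 3/f, MU_h = 2.
MRS = 3/f ÷ 2.
MRS depends only on f: 1.5/f = 0.1 ⇒ f = 1.5/0.1 = 15.

f = 15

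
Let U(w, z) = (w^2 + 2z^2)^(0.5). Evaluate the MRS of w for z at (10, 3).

MRS = 5/3

For CES with ρ = 2, MRS = (1/2)·(z/w)^(-1).
At (10, 3): MRS = 5/3.
So at (10, 3) the consumer would give up 5/3 units of z for one more unit of w.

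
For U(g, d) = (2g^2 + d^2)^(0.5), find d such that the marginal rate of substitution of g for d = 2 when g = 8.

For CES with ρ = 2, MRS = (2/1)·(d/g)^(-1).
Setting (2/1)·(d/8)^(-1) = 2 gives (d/8)^(-1) = 1, so d/8 = 1 and d = 8.

d = 8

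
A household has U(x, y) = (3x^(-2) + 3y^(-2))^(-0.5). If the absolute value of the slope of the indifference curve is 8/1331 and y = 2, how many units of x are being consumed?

For CES with ρ = -2, MRS = (y/x)^3.
Setting (2/x)^3 = 8/1331 gives 2/x = 2/11 and x = 11.

x = 11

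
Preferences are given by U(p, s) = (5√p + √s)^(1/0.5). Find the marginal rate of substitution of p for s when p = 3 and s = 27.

MRS = 15

For CES with ρ = 0.5, MRS = (5/1)·√(s/p).
At (3, 27): MRS = 15.
That is, one extra unit of p is worth 15 units of s at the margin.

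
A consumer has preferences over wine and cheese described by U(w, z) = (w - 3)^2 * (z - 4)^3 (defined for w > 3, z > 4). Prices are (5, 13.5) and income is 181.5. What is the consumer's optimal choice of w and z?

w* = 12, z* = 9

MU_w = 2·(w−3)·(z−4)^3, MU_z = 3·(w−3)^2·(z−4)^2.
MRS = (2/3)·(z−4)/(w−3).
Tangency: set MRS = p_w/p_z = 5/13.5 = 10/27.
So (2/3)·(z − 4)/(w − 3) = 10/27, i.e. (z − 4) = (5/9)·(w − 3).
Rewrite the budget in excess-of-subsistence terms: 5·(w − 3) + 13.5·(z − 4) = 181.5 − 5·3 − 13.5·4 = 112.5.
Substituting, 12.5·(w − 3) = 112.5, so w − 3 = 9 and w* = 12.
Then z − 4 = (5/9)·9 = 5, so z* = 9.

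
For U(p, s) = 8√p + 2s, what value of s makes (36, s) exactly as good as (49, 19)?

s = 23

U(49, 19) = 94.
Set U(36, s) = 94 and solve.
With p = 36: √36 = 6, so 2s = 94 − 8·6 = 46 and s = 23.
Check: U(36, 23) = 94.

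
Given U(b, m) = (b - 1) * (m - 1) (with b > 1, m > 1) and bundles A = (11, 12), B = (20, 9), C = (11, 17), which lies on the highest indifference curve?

Evaluate utility at each bundle:
U(A) = 110.
U(B) = 152.
U(C) = 160.
Highest utility is C, so C ≻ B ≻ A.

Bundle C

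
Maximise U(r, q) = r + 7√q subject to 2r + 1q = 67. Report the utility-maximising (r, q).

r* = 9, q* = 49

MU_r = 1, MU_q = 7/(2√q).
MRS = 1 ÷ (7/(2√q)).
Tangency: set MRS = p_r/p_q = 2/1 = 2.
MRS depends only on q: (2/7)·√q = 2 ⇒ √q = 2/(2/7) = 7 ⇒ q* = 49.
From the budget, 2·r = 67 − 1·49 = 18, so r* = 9.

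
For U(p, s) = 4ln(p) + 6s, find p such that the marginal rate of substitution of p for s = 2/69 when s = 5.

p = 23

MU_p = 4/p, MU_s = 6.
MRS = 4/p ÷ 6.
MRS depends only on p: (2/3)/p = 2/69 ⇒ p = (2/3)/(2/69) = 23.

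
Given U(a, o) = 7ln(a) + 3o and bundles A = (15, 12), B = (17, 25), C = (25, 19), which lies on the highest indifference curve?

Evaluate utility at each bundle:
U(A) = 54.956.
U(B) = 94.832.
U(C) = 79.532.
Highest utility is B, so B ≻ C ≻ A.

Bundle B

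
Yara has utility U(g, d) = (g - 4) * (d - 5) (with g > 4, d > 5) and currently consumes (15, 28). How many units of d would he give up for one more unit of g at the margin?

MRS = 23/11

MU_g = (d−5), MU_d = (g−4).
MRS = (d−5)/(g−4).
At (15, 28): MRS = 23/11.
That is, one extra unit of g is worth 23/11 units of d at the margin.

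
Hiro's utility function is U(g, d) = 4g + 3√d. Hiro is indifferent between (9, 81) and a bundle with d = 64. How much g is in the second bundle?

g = 9.75

U(9, 81) = 63.
Set U(g, 64) = 63 and solve.
With d = 64: √64 = 8, so 4g = 63 − 3·8 = 39 and g = 9.75.
Check: U(9.75, 64) = 63.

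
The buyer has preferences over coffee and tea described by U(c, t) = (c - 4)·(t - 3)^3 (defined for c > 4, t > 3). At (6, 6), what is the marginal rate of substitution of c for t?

MU_c = (t−3)^3, MU_t = 3·(c−4)·(t−3)^2.
MRS = (1/3)·(t−3)/(c−4).
At (6, 6): MRS = 0.5.
That is, one extra unit of c is worth 0.5 units of t at the margin.

MRS = 0.5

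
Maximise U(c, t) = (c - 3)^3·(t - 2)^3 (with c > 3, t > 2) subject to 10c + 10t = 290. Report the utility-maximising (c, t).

MU_c = 3·(c−3)^2·(t−2)^3, MU_t = 3·(c−3)^3·(t−2)^2.
MRS = (t−2)/(c−3).
Tangency: set MRS = p_c/p_t = 10/10 = 1.
So (t − 2)/(c − 3) = 1, i.e. (t − 2) = (c − 3).
Rewrite the budget in excess-of-subsistence terms: 10·(c − 3) + 10·(t − 2) = 290 − 10·3 − 10·2 = 240.
Substituting, 20·(c − 3) = 240, so c − 3 = 12 and c* = 15.
Then t − 2 = 12, so t* = 14.

c* = 15, t* = 14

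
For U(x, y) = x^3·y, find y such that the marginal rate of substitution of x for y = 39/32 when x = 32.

y = 13

MU_x = 3·x^2·y and MU_y = x^3.
MRS = MU_x/MU_y = (3/1)·y/x.
Substitute x = 32: MRS = y/(32/3). Setting y/(32/3) = 39/32 gives y = (39/32)·(32/3) = 13.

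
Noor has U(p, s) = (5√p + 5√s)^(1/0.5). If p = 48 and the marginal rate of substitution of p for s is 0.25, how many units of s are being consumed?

For CES with ρ = 0.5, MRS = √(s/p).
Setting √(s/48) = 0.25 gives s/48 = 1/16 and s = 3.

s = 3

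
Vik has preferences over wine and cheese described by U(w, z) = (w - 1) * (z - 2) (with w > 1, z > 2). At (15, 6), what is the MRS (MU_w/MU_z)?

MU_w = (z−2), MU_z = (w−1).
MRS = (z−2)/(w−1).
At (15, 6): MRS = 2/7.
So at (15, 6) the consumer would give up 2/7 units of z for one more unit of w.

MRS = 2/7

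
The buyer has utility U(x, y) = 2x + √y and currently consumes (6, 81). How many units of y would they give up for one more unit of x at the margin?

MU_x = 2, MU_y = 1/(2√y).
MRS = 2 ÷ (1/(2√y)).
At (6, 81): MRS = 36.
The indifference curve has slope −36 at this bundle.

MRS = 36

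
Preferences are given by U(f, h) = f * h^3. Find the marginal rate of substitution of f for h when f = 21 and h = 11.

MRS = 11/63

MU_f = h^3 and MU_h = 3·f·h^2.
MRS = MU_f/MU_h = (1/3)·h/f.
At (21, 11): MRS = 11/63.
So at (21, 11) the consumer would give up 11/63 units of h for one more unit of f.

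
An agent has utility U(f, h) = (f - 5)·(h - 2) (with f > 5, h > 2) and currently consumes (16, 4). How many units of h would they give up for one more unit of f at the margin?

MRS = 2/11

MU_f = (h−2), MU_h = (f−5).
MRS = (h−2)/(f−5).
At (16, 4): MRS = 2/11.
So at (16, 4) the consumer would give up 2/11 units of h for one more unit of f.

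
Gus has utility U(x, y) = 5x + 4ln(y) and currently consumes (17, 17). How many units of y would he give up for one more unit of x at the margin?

MU_x = 5, MU_y = 4/y.
MRS = 5 ÷ (4/y).
At (17, 17): MRS = 21.25.
The indifference curve has slope −21.25 at this bundle.

MRS = 21.25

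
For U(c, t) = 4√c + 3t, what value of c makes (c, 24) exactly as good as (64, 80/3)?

U(64, 80/3) = 112.
Set U(c, 24) = 112 and solve.
With t = 24: 4√c = 112 − 3·24 = 40, so √c = 10 and c = 100.
Check: U(100, 24) = 112.

c = 100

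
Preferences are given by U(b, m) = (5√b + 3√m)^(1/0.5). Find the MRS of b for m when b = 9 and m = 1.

For CES with ρ = 0.5, MRS = (5/3)·√(m/b).
At (9, 1): MRS = 5/9.
So at (9, 1) the consumer would give up 5/9 units of m for one more unit of b.

MRS = 5/9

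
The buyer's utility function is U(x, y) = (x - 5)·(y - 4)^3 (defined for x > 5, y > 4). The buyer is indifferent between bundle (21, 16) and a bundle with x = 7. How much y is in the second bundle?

U(21, 16) = 27648.
Set U(7, y) = 27648 and solve.
With x = 7: (7 − 5) = 2, so (y − 4)^3 = 27648/2 = 13824.
Taking the cube root (with y > 4): y − 4 = 24, so y = 28.
Check: U(7, 28) = 27648.

y = 28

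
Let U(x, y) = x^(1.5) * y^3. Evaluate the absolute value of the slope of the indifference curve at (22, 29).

MRS = 29/44

MU_x = 1.5·√x·y^3 and MU_y = 3·x^(1.5)·y^2.
MRS = MU_x/MU_y = (0.5)·y/x.
At (22, 29): MRS = 29/44.
The indifference curve has slope −29/44 at this bundle.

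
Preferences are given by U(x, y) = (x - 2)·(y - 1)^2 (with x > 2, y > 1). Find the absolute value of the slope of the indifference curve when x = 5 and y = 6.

MU_x = (y−1)^2, MU_y = 2·(x−2)·(y−1).
MRS = (1/2)·(y−1)/(x−2).
At (5, 6): MRS = 5/6.
That is, one extra unit of x is worth 5/6 units of y at the margin.

MRS = 5/6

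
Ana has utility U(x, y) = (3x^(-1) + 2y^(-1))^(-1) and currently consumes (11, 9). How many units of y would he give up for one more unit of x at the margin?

For CES with ρ = -1, MRS = (3/2)·(y/x)^2.
At (11, 9): MRS = 243/242.
The indifference curve has slope −243/242 at this bundle.

MRS = 243/242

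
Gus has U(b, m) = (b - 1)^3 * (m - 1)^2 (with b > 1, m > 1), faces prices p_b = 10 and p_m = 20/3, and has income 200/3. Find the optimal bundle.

b* = 4, m* = 4

MU_b = 3·(b−1)^2·(m−1)^2, MU_m = 2·(b−1)^3·(m−1).
MRS = (3/2)·(m−1)/(b−1).
Tangency: set MRS = p_b/p_m = 10/(20/3) = 1.5.
So (3/2)·(m − 1)/(b − 1) = 1.5, i.e. (m − 1) = (b − 1).
Rewrite the budget in excess-of-subsistence terms: 10·(b − 1) + (20/3)·(m − 1) = 200/3 − 10·1 − (20/3)·1 = 50.
Substituting, (50/3)·(b − 1) = 50, so b − 1 = 3 and b* = 4.
Then m − 1 = 3, so m* = 4.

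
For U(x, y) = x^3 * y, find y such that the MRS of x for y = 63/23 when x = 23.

MU_x = 3·x^2·y and MU_y = x^3.
MRS = MU_x/MU_y = (3/1)·y/x.
Substitute x = 23: MRS = y/(23/3). Setting y/(23/3) = 63/23 gives y = (63/23)·(23/3) = 21.

y = 21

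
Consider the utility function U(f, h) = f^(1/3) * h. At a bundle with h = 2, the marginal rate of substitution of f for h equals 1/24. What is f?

MU_f = 1/3·f^(-2/3)·h and MU_h = f^(1/3).
MRS = MU_f/MU_h = (1/3)·h/f.
Substitute h = 2: MRS = (2/3)/f. Setting (2/3)/f = 1/24 gives f = (2/3)/(1/24) = 16.

f = 16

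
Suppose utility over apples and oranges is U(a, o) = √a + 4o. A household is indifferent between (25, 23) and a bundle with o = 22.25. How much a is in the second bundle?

U(25, 23) = 97.
Set U(a, 22.25) = 97 and solve.
With o = 22.25: √a = 97 − 4·22.25 = 8, so √a = 8 and a = 64.
Check: U(64, 22.25) = 97.

a = 64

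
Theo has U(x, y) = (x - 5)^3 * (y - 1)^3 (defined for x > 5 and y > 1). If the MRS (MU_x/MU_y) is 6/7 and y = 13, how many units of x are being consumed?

x = 19

MU_x = 3·(x−5)^2·(y−1)^3, MU_y = 3·(x−5)^3·(y−1)^2.
MRS = (y−1)/(x−5).
Substitute y = 13: MRS = 12/(x − 5). Setting this equal to 6/7 gives x − 5 = 12/(6/7) = 14, so x = 19.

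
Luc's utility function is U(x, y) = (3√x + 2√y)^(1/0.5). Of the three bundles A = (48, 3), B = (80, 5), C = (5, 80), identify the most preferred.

Evaluate utility at each bundle:
U(A) = 588.000.
U(B) = 980.000.
U(C) = 605.000.
Highest utility is B, so B ≻ C ≻ A.

Bundle B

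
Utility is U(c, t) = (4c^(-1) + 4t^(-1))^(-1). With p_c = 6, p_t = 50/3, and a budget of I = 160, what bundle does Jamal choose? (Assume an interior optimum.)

For CES with ρ = -1, MRS = (t/c)^2.
Tangency: set MRS = p_c/p_t = 6/(50/3) = 9/25.
So (t/c)^2 = 9/25; taking the square root, t/c = 0.6, i.e. t = 0.6·c.
Substitute into the budget 6·c + (50/3)·t = 160: 16·c = 160, so c* = 10 and t* = 0.6·10 = 6.

c* = 10, t* = 6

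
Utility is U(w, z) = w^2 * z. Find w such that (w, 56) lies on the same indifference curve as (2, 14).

w = 1

U(2, 14) = 56.
Set U(w, 56) = 56 and solve.
With z = 56: w^2 = 56/56 = 1; taking the square root, w = 1.
Check: U(1, 56) = 56.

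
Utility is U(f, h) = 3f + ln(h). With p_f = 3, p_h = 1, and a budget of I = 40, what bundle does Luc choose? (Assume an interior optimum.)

f* = 13, h* = 1

MU_f = 3, MU_h = 1/h.
MRS = 3 ÷ (1/h).
Tangency: set MRS = p_f/p_h = 3/1 = 3.
MRS depends only on h: 3·h = 3 ⇒ h* = 3/3 = 1.
From the budget, 3·f = 40 − 1·1 = 39, so f* = 13.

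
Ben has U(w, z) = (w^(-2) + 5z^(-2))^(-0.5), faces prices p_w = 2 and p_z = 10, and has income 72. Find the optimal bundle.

w* = 6, z* = 6

For CES with ρ = -2, MRS = (1/5)·(z/w)^3.
Tangency: set MRS = p_w/p_z = 2/10 = 0.2.
So (z/w)^3 = 1; taking the cube root, z/w = 1, i.e. z = w.
Substitute into the budget 2·w + 10·z = 72: 12·w = 72, so w* = 6 and z* = 6.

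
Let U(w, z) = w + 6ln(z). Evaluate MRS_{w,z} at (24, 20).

MRS = 10/3

MU_w = 1, MU_z = 6/z.
MRS = 1 ÷ (6/z).
At (24, 20): MRS = 10/3.
That is, one extra unit of w is worth 10/3 units of z at the margin.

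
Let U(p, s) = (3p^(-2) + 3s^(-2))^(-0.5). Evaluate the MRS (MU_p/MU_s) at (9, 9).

For CES with ρ = -2, MRS = (s/p)^3.
At (9, 9): MRS = 1.
That is, one extra unit of p is worth 1 units of s at the margin.

MRS = 1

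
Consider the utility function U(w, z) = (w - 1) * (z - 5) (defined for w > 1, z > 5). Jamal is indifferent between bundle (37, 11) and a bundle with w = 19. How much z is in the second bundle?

z = 17

U(37, 11) = 216.
Set U(19, z) = 216 and solve.
With w = 19: (19 − 1) = 18, so (z − 5) = 216/18 = 12.
So z = 5 + 12 = 17.
Check: U(19, 17) = 216.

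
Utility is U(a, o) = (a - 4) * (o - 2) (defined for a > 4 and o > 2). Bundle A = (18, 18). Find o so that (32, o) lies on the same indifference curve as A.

o = 10

U(18, 18) = 224.
Set U(32, o) = 224 and solve.
With a = 32: (32 − 4) = 28, so (o − 2) = 224/28 = 8.
So o = 2 + 8 = 10.
Check: U(32, 10) = 224.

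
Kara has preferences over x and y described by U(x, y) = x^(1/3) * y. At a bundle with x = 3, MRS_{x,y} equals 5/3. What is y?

y = 15

MU_x = 1/3·x^(-2/3)·y and MU_y = x^(1/3).
MRS = MU_x/MU_y = (1/3)·y/x.
Substitute x = 3: MRS = y/9. Setting y/9 = 5/3 gives y = (5/3)·9 = 15.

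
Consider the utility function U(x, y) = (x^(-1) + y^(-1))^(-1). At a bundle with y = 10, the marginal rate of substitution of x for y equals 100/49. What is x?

For CES with ρ = -1, MRS = (y/x)^2.
Setting (10/x)^2 = 100/49 gives 10/x = 10/7 and x = 7.

x = 7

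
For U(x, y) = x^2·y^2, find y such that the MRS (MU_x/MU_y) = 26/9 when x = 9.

y = 26

MU_x = 2·x·y^2 and MU_y = 2·x^2·y.
MRS = MU_x/MU_y = y/x.
Substitute x = 9: MRS = y/9. Setting y/9 = 26/9 gives y = (26/9)·9 = 26.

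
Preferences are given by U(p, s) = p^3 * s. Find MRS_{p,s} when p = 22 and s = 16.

MRS = 24/11

MU_p = 3·p^2·s and MU_s = p^3.
MRS = MU_p/MU_s = (3/1)·s/p.
At (22, 16): MRS = 24/11.
The indifference curve has slope −24/11 at this bundle.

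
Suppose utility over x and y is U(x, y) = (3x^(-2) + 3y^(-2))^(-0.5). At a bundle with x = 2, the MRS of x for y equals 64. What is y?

For CES with ρ = -2, MRS = (y/x)^3.
Setting (y/2)^3 = 64 gives y/2 = 4 and y = 8.

y = 8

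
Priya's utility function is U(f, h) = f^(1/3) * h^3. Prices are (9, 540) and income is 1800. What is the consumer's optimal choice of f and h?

f* = 20, h* = 3

MU_f = 1/3·f^(-2/3)·h^3 and MU_h = 3·f^(1/3)·h^2.
MRS = MU_f/MU_h = (1/9)·h/f.
Tangency: set MRS = p_f/p_h = 9/540 = 1/60.
So (1/9)·h/f = 1/60, i.e. h = 0.15·f.
Substitute into the budget 9·f + 540·h = 1800: 90·f = 1800, so f* = 20.
Then h* = 0.15·20 = 3.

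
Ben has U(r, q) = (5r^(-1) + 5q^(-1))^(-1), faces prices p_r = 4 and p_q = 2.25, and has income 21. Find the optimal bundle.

For CES with ρ = -1, MRS = (q/r)^2.
Tangency: set MRS = p_r/p_q = 4/2.25 = 16/9.
So (q/r)^2 = 16/9; taking the square root, q/r = 4/3, i.e. q = (4/3)·r.
Substitute into the budget 4·r + 2.25·q = 21: 7·r = 21, so r* = 3 and q* = (4/3)·3 = 4.

r* = 3, q* = 4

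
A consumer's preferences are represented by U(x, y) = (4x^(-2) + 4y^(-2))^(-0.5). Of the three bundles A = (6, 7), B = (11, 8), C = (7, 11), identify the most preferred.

Evaluate utility at each bundle:
U(A) = 2.278.
U(B) = 3.235.
U(C) = 2.953.
Highest utility is B, so B ≻ C ≻ A.

Bundle B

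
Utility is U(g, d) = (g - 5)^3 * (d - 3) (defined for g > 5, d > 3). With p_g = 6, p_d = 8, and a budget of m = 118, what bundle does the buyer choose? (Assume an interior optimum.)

MU_g = 3·(g−5)^2·(d−3), MU_d = (g−5)^3.
MRS = (3/1)·(d−3)/(g−5).
Tangency: set MRS = p_g/p_d = 6/8 = 0.75.
So (3/1)·(d − 3)/(g − 5) = 0.75, i.e. (d − 3) = 0.25·(g − 5).
Rewrite the budget in excess-of-subsistence terms: 6·(g − 5) + 8·(d − 3) = 118 − 6·5 − 8·3 = 64.
Substituting, 8·(g − 5) = 64, so g − 5 = 8 and g* = 13.
Then d − 3 = 0.25·8 = 2, so d* = 5.

g* = 13, d* = 5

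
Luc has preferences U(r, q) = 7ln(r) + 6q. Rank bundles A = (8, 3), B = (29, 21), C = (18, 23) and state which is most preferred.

Bundle C

Evaluate utility at each bundle:
U(A) = 32.556.
U(B) = 149.571.
U(C) = 158.233.
Highest utility is C, so C ≻ B ≻ A.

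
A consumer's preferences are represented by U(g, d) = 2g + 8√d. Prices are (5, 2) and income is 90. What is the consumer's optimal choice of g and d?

MU_g = 2, MU_d = 8/(2√d).
MRS = 2 ÷ (8/(2√d)).
Tangency: set MRS = p_g/p_d = 5/2 = 2.5.
MRS depends only on d: 0.5·√d = 2.5 ⇒ √d = 2.5/0.5 = 5 ⇒ d* = 25.
From the budget, 5·g = 90 − 2·25 = 40, so g* = 8.

g* = 8, d* = 25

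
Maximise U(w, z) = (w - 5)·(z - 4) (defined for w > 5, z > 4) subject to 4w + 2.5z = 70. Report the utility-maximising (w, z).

MU_w = (z−4), MU_z = (w−5).
MRS = (z−4)/(w−5).
Tangency: set MRS = p_w/p_z = 4/2.5 = 1.6.
So (z − 4)/(w − 5) = 1.6, i.e. (z − 4) = 1.6·(w − 5).
Rewrite the budget in excess-of-subsistence terms: 4·(w − 5) + 2.5·(z − 4) = 70 − 4·5 − 2.5·4 = 40.
Substituting, 8·(w − 5) = 40, so w − 5 = 5 and w* = 10.
Then z − 4 = 1.6·5 = 8, so z* = 12.

w* = 10, z* = 12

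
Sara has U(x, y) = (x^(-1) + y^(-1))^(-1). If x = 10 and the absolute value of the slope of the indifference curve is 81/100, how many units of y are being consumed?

y = 9

For CES with ρ = -1, MRS = (y/x)^2.
Setting (y/10)^2 = 81/100 gives y/10 = 0.9 and y = 9.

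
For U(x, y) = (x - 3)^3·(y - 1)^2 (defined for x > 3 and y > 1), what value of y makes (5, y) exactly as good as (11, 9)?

y = 65

U(11, 9) = 32768.
Set U(5, y) = 32768 and solve.
With x = 5: (5 − 3)^3 = 8, so (y − 1)^2 = 32768/8 = 4096.
Taking the square root (with y > 1): y − 1 = 64, so y = 65.
Check: U(5, 65) = 32768.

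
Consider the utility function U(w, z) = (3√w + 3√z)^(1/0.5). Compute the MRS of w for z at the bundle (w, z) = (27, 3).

MRS = 1/3

For CES with ρ = 0.5, MRS = √(z/w).
At (27, 3): MRS = 1/3.
That is, one extra unit of w is worth 1/3 units of z at the margin.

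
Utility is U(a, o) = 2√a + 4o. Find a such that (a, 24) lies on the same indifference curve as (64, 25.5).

U(64, 25.5) = 118.
Set U(a, 24) = 118 and solve.
With o = 24: 2√a = 118 − 4·24 = 22, so √a = 11 and a = 121.
Check: U(121, 24) = 118.

a = 121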